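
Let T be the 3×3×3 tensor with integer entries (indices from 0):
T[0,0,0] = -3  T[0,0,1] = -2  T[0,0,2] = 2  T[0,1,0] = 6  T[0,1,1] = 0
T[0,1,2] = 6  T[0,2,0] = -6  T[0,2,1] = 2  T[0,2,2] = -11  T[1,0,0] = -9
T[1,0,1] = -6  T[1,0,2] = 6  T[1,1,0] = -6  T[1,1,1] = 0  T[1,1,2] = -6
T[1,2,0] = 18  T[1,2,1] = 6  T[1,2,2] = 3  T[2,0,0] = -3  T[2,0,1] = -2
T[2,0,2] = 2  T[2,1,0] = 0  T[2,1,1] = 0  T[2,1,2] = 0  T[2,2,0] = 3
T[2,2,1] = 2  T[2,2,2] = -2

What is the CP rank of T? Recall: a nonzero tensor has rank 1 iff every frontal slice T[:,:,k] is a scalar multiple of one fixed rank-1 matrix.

2

Lower bound: the mode-3 unfolding of T (rows indexed by k, columns by (i,j) = (0,0), (0,1), (0,2), (1,0), (1,1), (1,2), (2,0), (2,1), (2,2)) is [[-3, 6, -6, -9, -6, 18, -3, 0, 3], [-2, 0, 2, -6, 0, 6, -2, 0, 2], [2, 6, -11, 6, -6, 3, 2, 0, -2]].
There the 2×2 minor on rows k ∈ {0, 1}, columns (i,j) ∈ {(0,0), (0,1)} is det [[-3, 6], [-2, 0]] = 12 ≠ 0, so this unfolding has rank ≥ 2; CP rank is at least every unfolding rank, so rank(T) ≥ 2. (Flattening ranks never certify an upper bound on CP rank; for that we must actually write T with 2 rank-1 terms.)
Upper bound — finding two terms. Write S_k = T[:,:,k] for the frontal slices: S₀ = [[-3, 6, -6], [-9, -6, 18], [-3, 0, 3]], S₁ = [[-2, 0, 2], [-6, 0, 6], [-2, 0, 2]], S₂ = [[2, 6, -11], [6, -6, 3], [2, 0, -2]].
If T = a₁ ⊗ b₁ ⊗ c₁ + a₂ ⊗ b₂ ⊗ c₂ then each S_k = c₁[k]·a₁b₁ᵀ + c₂[k]·a₂b₂ᵀ. S₀ and S₁ are linearly independent, so a₁b₁ᵀ and a₂b₂ᵀ must span the same plane of matrices: they are the rank-1 matrices of the form x·S₀ + y·S₁.
The 2×2 minor of x·S₀ + y·S₁ on rows {0,1}, columns {0,1} is 72·x² + 48·xy = 24·(3·x + 2·y)(x), vanishing at (x:y) = (2:-3) and (0:1).
M₁ = 2·S₀ − 3·S₁ = [[0, 12, -18], [0, -12, 18], [0, 0, 0]] = 6·[1, -1, 0][0, 2, -3]ᵀ and M₂ = S₁ = [[-2, 0, 2], [-6, 0, 6], [-2, 0, 2]] = (-2)·[1, 3, 1][1, 0, -1]ᵀ, so take a₁ = [1, -1, 0], b₁ = [0, 2, -3], a₂ = [1, 3, 1], b₂ = [1, 0, -1].
Each slice is an integer combination of E₁ = a₁b₁ᵀ and E₂ = a₂b₂ᵀ: S₀ = 3·E₁ − 3·E₂, S₁ = −2·E₂, S₂ = 3·E₁ + 2·E₂; reading off coefficients, c₁ = [3, 0, 3] and c₂ = [-3, -2, 2].
Hence T = [1, -1, 0] ⊗ [0, 2, -3] ⊗ [3, 0, 3] + [1, 3, 1] ⊗ [1, 0, -1] ⊗ [-3, -2, 2], so rank(T) ≤ 2.
These bounds meet, so rank(T) = 2.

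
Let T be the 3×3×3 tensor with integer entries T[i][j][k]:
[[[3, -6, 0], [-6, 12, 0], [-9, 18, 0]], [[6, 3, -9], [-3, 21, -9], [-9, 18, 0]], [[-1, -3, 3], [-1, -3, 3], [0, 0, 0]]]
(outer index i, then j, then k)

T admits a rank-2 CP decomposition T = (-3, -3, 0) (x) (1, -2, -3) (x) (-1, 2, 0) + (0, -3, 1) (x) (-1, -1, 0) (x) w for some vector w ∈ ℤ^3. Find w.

Subtract the known terms from T to get the rank-1 residual R = (0, -3, 1) (x) (-1, -1, 0) (x) w, so R[i,j,k] = a[i]·b[j]·w[k]. Pick indices with nonzero a[1]·b[0] = (-3)·(-1) = 3. Only the fibre through (1,0,·) is needed: R[1,0,:] = T[1,0,:] − Σₗ aₗ[1]bₗ[0]cₗ = [6, 3, -9] − (-3)·(1)·(-1, 2, 0) = [3, 9, -9]. Then w[k] = R[1,0,k] / 3 for each k, giving w = [3, 9, -9] / 3 = (1, 3, -3).

w = (1, 3, -3)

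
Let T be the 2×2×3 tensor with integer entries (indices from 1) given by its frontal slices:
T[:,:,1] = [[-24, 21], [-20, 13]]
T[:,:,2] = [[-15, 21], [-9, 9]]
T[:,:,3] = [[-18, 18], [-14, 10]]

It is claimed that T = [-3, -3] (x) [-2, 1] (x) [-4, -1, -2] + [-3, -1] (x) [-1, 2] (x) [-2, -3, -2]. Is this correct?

No

Reconstruct entry (1,1,1) from the claimed factors: Σₗ aₗ[1]bₗ[1]cₗ[1] = (-3)·(-2)·(-4) + (-3)·(-1)·(-2) = -30, but T[1,1,1] = -24. The claim is false.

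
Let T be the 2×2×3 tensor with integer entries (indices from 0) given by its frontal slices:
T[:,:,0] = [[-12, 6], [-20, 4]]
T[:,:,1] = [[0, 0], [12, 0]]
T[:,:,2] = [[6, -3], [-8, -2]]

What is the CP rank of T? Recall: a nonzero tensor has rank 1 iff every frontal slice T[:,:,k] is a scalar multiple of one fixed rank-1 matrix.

Lower bound: the mode-3 unfolding of T (rows indexed by k, columns by (i,j) = (0,0), (0,1), (1,0), (1,1)) is [[-12, 6, -20, 4], [0, 0, 12, 0], [6, -3, -8, -2]].
There the 2×2 minor on rows k ∈ {0, 1}, columns (i,j) ∈ {(0,0), (1,0)} is det [[-12, -20], [0, 12]] = -144 ≠ 0, so this unfolding has rank ≥ 2; CP rank is at least every unfolding rank, so rank(T) ≥ 2. (This is only a lower bound: in general the CP rank may exceed every unfolding rank, so we still need to exhibit 2 rank-1 terms summing to T.)
Upper bound — finding two terms. Write S_k = T[:,:,k] for the frontal slices: S₀ = [[-12, 6], [-20, 4]], S₁ = [[0, 0], [12, 0]], S₂ = [[6, -3], [-8, -2]].
If T = a₁ (x) b₁ (x) c₁ + a₂ (x) b₂ (x) c₂ then each S_k = c₁[k]·a₁b₁ᵀ + c₂[k]·a₂b₂ᵀ. S₀ and S₁ are linearly independent, so a₁b₁ᵀ and a₂b₂ᵀ must span the same plane of matrices: they are the rank-1 matrices of the form x·S₀ + y·S₁.
det(x·S₀ + y·S₁) is 72·x² − 72·xy = 72·(x − y)(x), vanishing at (x:y) = (1:1) and (0:1).
M₁ = S₀ + S₁ = [[-12, 6], [-8, 4]] = (-2)·[3, 2][2, -1]ᵀ and M₂ = S₁ = [[0, 0], [12, 0]] = 12·[0, 1][1, 0]ᵀ, so take a₁ = [3, 2], b₁ = [2, -1], a₂ = [0, 1], b₂ = [1, 0].
Each slice is an integer combination of E₁ = a₁b₁ᵀ and E₂ = a₂b₂ᵀ: S₀ = −2·E₁ − 12·E₂, S₁ = 12·E₂, S₂ = E₁ − 12·E₂; reading off coefficients, c₁ = [-2, 0, 1] and c₂ = [-12, 12, -12].
Hence T = [3, 2] (x) [2, -1] (x) [-2, 0, 1] + [0, 1] (x) [1, 0] (x) [-12, 12, -12], so rank(T) ≤ 2.
These bounds meet, so rank(T) = 2.

2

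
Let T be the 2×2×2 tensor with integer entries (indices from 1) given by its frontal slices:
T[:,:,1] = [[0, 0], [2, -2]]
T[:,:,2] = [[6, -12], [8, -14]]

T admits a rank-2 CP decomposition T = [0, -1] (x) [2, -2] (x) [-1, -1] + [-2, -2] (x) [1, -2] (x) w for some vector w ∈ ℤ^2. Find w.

Subtract the known terms from T to get the rank-1 residual R = [-2, -2] (x) [1, -2] (x) w, so R[i,j,k] = a[i]·b[j]·w[k]. Pick indices with nonzero a[1]·b[1] = (-2)·(1) = -2. Only the fibre through (1,1,·) is needed: R[1,1,:] = T[1,1,:] − Σₗ aₗ[1]bₗ[1]cₗ = [0, 6] − (0)·(2)·[-1, -1] = [0, 6]. Then w[k] = R[1,1,k] / -2 for each k, giving w = [0, 6] / -2 = [0, -3].

w = [0, -3]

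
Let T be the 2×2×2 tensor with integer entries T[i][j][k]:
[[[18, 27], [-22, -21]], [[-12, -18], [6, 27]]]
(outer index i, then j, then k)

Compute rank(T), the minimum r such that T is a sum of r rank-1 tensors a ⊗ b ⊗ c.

Lower bound: in the mode-2 unfolding of T (rows indexed by j, columns by (i,k)) the 2×2 minor on rows j ∈ {0, 1}, columns (i,k) ∈ {(0,0), (0,1)} is det [[18, 27], [-22, -21]] = 216 ≠ 0, so that unfolding has rank ≥ 2 and hence rank(T) ≥ 2 (CP rank is at least every unfolding rank, though it can be larger).
Upper bound: with S_k = T[:,:,k], the two rank-1 terms a₁b₁ᵀ, a₂b₂ᵀ are the rank-1 members of the pencil x·S₀ + y·S₁.
det(x·S₀ + y·S₁) is −156·x² + 351·y² = (-39)·(2·x − 3·y)(2·x + 3·y), vanishing at (x:y) = (3:2) and (3:-2).
M₁ = 3·S₀ + 2·S₁ = [[108, -108], [-72, 72]] = 36·(3, -2)(1, -1)ᵀ and M₂ = 3·S₀ − 2·S₁ = [[0, -24], [0, -36]] = (-12)·(2, 3)(0, 1)ᵀ, so take a₁ = (3, -2), b₁ = (1, -1), a₂ = (2, 3), b₂ = (0, 1).
Each slice is an integer combination of E₁ = a₁b₁ᵀ and E₂ = a₂b₂ᵀ: S₀ = 6·E₁ − 2·E₂, S₁ = 9·E₁ + 3·E₂; reading off coefficients, c₁ = (6, 9) and c₂ = (-2, 3).
Hence T = (3, -2) ⊗ (1, -1) ⊗ (6, 9) + (2, 3) ⊗ (0, 1) ⊗ (-2, 3), so rank(T) ≤ 2.
These bounds meet, so rank(T) = 2.

2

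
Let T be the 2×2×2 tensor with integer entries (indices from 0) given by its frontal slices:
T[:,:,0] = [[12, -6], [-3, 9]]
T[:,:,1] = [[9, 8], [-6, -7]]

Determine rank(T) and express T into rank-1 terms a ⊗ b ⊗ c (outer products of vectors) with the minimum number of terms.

rank(T) = 2

Lower bound: the mode-2 unfolding of T (rows indexed by j, columns by (i,k) = (0,0), (0,1), (1,0), (1,1)) is [[12, 9, -3, -6], [-6, 8, 9, -7]].
There the 2×2 minor on rows j ∈ {0, 1}, columns (i,k) ∈ {(0,0), (0,1)} is det [[12, 9], [-6, 8]] = 150 ≠ 0, so this unfolding has rank ≥ 2; CP rank is at least every unfolding rank, so rank(T) ≥ 2. (This is only a lower bound: in general the CP rank may exceed every unfolding rank, so we still need to exhibit 2 rank-1 terms summing to T.)
Upper bound — finding two terms. Write S_k = T[:,:,k] for the frontal slices: S₀ = [[12, -6], [-3, 9]], S₁ = [[9, 8], [-6, -7]].
If T = a₁ ⊗ b₁ ⊗ c₁ + a₂ ⊗ b₂ ⊗ c₂ then each S_k = c₁[k]·a₁b₁ᵀ + c₂[k]·a₂b₂ᵀ. S₀ and S₁ are linearly independent, so a₁b₁ᵀ and a₂b₂ᵀ must span the same plane of matrices: they are the rank-1 matrices of the form x·S₀ + y·S₁.
det(x·S₀ + y·S₁) is 90·x² − 15·xy − 15·y² = 15·(2·x − y)(3·x + y), vanishing at (x:y) = (1:2) and (1:-3).
M₁ = S₀ + 2·S₁ = [[30, 10], [-15, -5]] = 5·[2, -1][3, 1]ᵀ and M₂ = S₀ − 3·S₁ = [[-15, -30], [15, 30]] = (-15)·[1, -1][1, 2]ᵀ, so take a₁ = [2, -1], b₁ = [3, 1], a₂ = [1, -1], b₂ = [1, 2].
Each slice is an integer combination of E₁ = a₁b₁ᵀ and E₂ = a₂b₂ᵀ: S₀ = 3·E₁ − 6·E₂, S₁ = E₁ + 3·E₂; reading off coefficients, c₁ = [3, 1] and c₂ = [-6, 3].
Hence T = [2, -1] ⊗ [3, 1] ⊗ [3, 1] + [1, -1] ⊗ [1, 2] ⊗ [-6, 3], so rank(T) ≤ 2.
These bounds meet, so rank(T) = 2.
Check entry T[1,1,0] = 9: (-1)·(1)·(3) + (-1)·(2)·(-6) = 9.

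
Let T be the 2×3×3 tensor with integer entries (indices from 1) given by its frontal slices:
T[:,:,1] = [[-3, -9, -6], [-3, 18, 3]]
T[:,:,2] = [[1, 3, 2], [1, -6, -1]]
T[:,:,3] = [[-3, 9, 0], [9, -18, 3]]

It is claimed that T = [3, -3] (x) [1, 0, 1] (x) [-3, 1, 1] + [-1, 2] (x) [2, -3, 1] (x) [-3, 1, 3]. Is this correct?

Reconstruct entrywise from the claimed factors. For example, T[1,3,1] = -6 and Σₗ aₗ[1]bₗ[3]cₗ[1] = (3)·(1)·(-3) + (-1)·(1)·(-3) = -6; checking all 18 entries, every one matches. The claim holds.

Yes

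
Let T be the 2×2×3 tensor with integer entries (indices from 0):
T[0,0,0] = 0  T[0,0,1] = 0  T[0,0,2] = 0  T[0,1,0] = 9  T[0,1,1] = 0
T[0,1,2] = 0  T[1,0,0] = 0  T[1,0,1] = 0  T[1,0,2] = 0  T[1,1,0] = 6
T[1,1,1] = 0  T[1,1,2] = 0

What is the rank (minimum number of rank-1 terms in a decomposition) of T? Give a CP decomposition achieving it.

Lower bound: T ≠ 0 (e.g. T[0,1,0] = 9), so rank(T) ≥ 1.
Upper bound: if T = a ∘ b ∘ c then every fibre of T is a multiple of the corresponding factor, so read the factors off the fibres through the nonzero entry T[0,1,0] = 9.
The mode-1 fibre T[:,1,0] = [9, 6] gives a = (3, 2) (primitive direction); the mode-2 fibre T[0,:,0] = [0, 9] gives b = (0, 1); then c[k] = T[0,1,k] / (a[0]·b[1]) = [9, 0, 0] / 3 = (3, 0, 0).
Expanding (3, 2) ∘ (0, 1) ∘ (3, 0, 0) reproduces all 12 entries of T, so T = (3, 2) ∘ (0, 1) ∘ (3, 0, 0) and rank(T) ≤ 1.
These bounds meet, so rank(T) = 1.

rank(T) = 1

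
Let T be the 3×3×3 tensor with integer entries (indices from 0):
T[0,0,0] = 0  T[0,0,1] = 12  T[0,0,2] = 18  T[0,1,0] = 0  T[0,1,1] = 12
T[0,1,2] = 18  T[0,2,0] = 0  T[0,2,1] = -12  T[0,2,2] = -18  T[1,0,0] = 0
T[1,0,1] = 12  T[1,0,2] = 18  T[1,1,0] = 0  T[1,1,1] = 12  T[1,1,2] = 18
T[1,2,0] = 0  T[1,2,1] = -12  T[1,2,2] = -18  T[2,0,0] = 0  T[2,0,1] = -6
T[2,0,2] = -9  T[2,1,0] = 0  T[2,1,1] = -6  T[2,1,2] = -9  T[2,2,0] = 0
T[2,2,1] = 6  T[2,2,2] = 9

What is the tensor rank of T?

1

Lower bound: T ≠ 0 (e.g. T[0,0,1] = 12), so rank(T) ≥ 1.
Upper bound: the mode-1 fibre T[:,0,1] = [12, 12, -6] gives a = [2, 2, -1] (primitive direction); the mode-2 fibre T[0,:,1] = [12, 12, -12] gives b = [1, 1, -1]; then c[k] = T[0,0,k] / (a[0]·b[0]) = [0, 12, 18] / 2 = [0, 6, 9].
Expanding [2, 2, -1] ⊗ [1, 1, -1] ⊗ [0, 6, 9] reproduces all 27 entries of T, so T = [2, 2, -1] ⊗ [1, 1, -1] ⊗ [0, 6, 9] and rank(T) ≤ 1.
These bounds meet, so rank(T) = 1.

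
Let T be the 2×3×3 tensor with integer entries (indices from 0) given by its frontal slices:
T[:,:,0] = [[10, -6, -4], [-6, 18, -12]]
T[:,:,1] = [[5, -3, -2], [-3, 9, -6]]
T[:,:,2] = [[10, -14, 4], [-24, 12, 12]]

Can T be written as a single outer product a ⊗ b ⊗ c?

No

The mode-3 unfolding of T (rows indexed by k, columns by (i,j) = (0,0), (0,1), (0,2), (1,0), (1,1), (1,2)) is [[10, -6, -4, -6, 18, -12], [5, -3, -2, -3, 9, -6], [10, -14, 4, -24, 12, 12]].
There the 2×2 minor on rows k ∈ {0, 2}, columns (i,j) ∈ {(0,0), (0,1)} is det [[10, -6], [10, -14]] = -80 ≠ 0, so this unfolding has rank ≥ 2; CP rank is at least every unfolding rank, so rank(T) ≥ 2.
In particular rank(T) ≥ 2 > 1, so T is not rank-1.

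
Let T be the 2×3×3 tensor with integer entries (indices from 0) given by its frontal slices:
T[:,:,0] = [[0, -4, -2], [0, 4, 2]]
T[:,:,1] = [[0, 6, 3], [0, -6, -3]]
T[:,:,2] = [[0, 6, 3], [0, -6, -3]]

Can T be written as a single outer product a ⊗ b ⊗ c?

If T = a ⊗ b ⊗ c then every fibre of T is a multiple of the corresponding factor, so read the factors off the fibres through the nonzero entry T[0,1,0] = -4.
The mode-1 fibre T[:,1,0] = [-4, 4] gives a = (1, -1) (primitive direction); the mode-2 fibre T[0,:,0] = [0, -4, -2] gives b = (0, 2, 1); then c[k] = T[0,1,k] / (a[0]·b[1]) = [-4, 6, 6] / 2 = (-2, 3, 3).
Expanding (1, -1) ⊗ (0, 2, 1) ⊗ (-2, 3, 3) reproduces all 18 entries of T, so T = (1, -1) ⊗ (0, 2, 1) ⊗ (-2, 3, 3) and rank(T) ≤ 1.
Equivalently every frontal slice T[:,:,k] is c[k] times the rank-1 matrix (1, -1) ⊗ (0, 2, 1). So T has rank 1 (it is nonzero).

Yes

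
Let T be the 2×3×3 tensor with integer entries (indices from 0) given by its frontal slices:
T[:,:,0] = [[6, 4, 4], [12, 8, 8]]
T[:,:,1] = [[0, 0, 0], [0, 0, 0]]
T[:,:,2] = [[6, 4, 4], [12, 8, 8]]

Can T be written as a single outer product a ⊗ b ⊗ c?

If T = a ⊗ b ⊗ c then every fibre of T is a multiple of the corresponding factor, so read the factors off the fibres through the nonzero entry T[0,0,0] = 6.
The mode-1 fibre T[:,0,0] = [6, 12] gives a = (1, 2) (primitive direction); the mode-2 fibre T[0,:,0] = [6, 4, 4] gives b = (3, 2, 2); then c[k] = T[0,0,k] / (a[0]·b[0]) = [6, 0, 6] / 3 = (2, 0, 2).
Expanding (1, 2) ⊗ (3, 2, 2) ⊗ (2, 0, 2) reproduces all 18 entries of T, so T = (1, 2) ⊗ (3, 2, 2) ⊗ (2, 0, 2) and rank(T) ≤ 1.
Equivalently every frontal slice T[:,:,k] is c[k] times the rank-1 matrix (1, 2) ⊗ (3, 2, 2). So T has rank 1 (it is nonzero).

Yes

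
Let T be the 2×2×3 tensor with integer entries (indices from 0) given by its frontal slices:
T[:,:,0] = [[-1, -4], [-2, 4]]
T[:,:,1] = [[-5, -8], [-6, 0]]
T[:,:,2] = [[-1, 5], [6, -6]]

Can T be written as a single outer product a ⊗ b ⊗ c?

The mode-3 unfolding of T (rows indexed by k, columns by (i,j) = (0,0), (0,1), (1,0), (1,1)) is [[-1, -4, -2, 4], [-5, -8, -6, 0], [-1, 5, 6, -6]].
There the 3×3 minor on rows k ∈ {0, 1, 2}, columns (i,j) ∈ {(0,0), (0,1), (1,0)} is det [[-1, -4, -2], [-5, -8, -6], [-1, 5, 6]] = -60 ≠ 0, so this unfolding has rank ≥ 3; CP rank is at least every unfolding rank, so rank(T) ≥ 3.
In particular rank(T) ≥ 3 > 1, so T is not rank-1.

No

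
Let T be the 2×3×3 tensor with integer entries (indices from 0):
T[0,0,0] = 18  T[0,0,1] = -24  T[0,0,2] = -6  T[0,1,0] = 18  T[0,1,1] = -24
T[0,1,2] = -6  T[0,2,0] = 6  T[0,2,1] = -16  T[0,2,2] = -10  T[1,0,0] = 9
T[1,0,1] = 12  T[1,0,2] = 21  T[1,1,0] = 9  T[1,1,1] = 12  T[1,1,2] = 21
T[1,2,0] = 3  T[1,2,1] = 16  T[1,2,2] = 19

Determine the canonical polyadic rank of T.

2

Lower bound: the mode-1 unfolding of T (rows indexed by i, columns by (j,k) = (0,0), (0,1), (0,2), (1,0), (1,1), (1,2), (2,0), (2,1), (2,2)) is [[18, -24, -6, 18, -24, -6, 6, -16, -10], [9, 12, 21, 9, 12, 21, 3, 16, 19]].
There the 2×2 minor on rows i ∈ {0, 1}, columns (j,k) ∈ {(0,0), (0,1)} is det [[18, -24], [9, 12]] = 432 ≠ 0, so this unfolding has rank ≥ 2; CP rank is at least every unfolding rank, so rank(T) ≥ 2. (This is only a lower bound: in general the CP rank may exceed every unfolding rank, so we still need to exhibit 2 rank-1 terms summing to T.)
Upper bound — finding two terms. Write S_k = T[:,:,k] for the frontal slices: S₀ = [[18, 18, 6], [9, 9, 3]], S₁ = [[-24, -24, -16], [12, 12, 16]], S₂ = [[-6, -6, -10], [21, 21, 19]].
If T = a₁ ⊗ b₁ ⊗ c₁ + a₂ ⊗ b₂ ⊗ c₂ then each S_k = c₁[k]·a₁b₁ᵀ + c₂[k]·a₂b₂ᵀ. S₀ and S₁ are linearly independent, so a₁b₁ᵀ and a₂b₂ᵀ must span the same plane of matrices: they are the rank-1 matrices of the form x·S₀ + y·S₁.
The 2×2 minor of x·S₀ + y·S₁ on rows {0,1}, columns {0,2} is 288·xy − 192·y² = 96·(3·x − 2·y)(y), vanishing at (x:y) = (2:3) and (1:0).
M₁ = 2·S₀ + 3·S₁ = [[-36, -36, -36], [54, 54, 54]] = (-18)·[2, -3][1, 1, 1]ᵀ and M₂ = S₀ = [[18, 18, 6], [9, 9, 3]] = 3·[2, 1][3, 3, 1]ᵀ, so take a₁ = [2, -3], b₁ = [1, 1, 1], a₂ = [2, 1], b₂ = [3, 3, 1].
Each slice is an integer combination of E₁ = a₁b₁ᵀ and E₂ = a₂b₂ᵀ: S₀ = 3·E₂, S₁ = −6·E₁ − 2·E₂, S₂ = −6·E₁ + E₂; reading off coefficients, c₁ = [0, -6, -6] and c₂ = [3, -2, 1].
Hence T = [2, -3] ⊗ [1, 1, 1] ⊗ [0, -6, -6] + [2, 1] ⊗ [3, 3, 1] ⊗ [3, -2, 1], so rank(T) ≤ 2.
These bounds meet, so rank(T) = 2.
Check entry T[1,0,0] = 9: (-3)·(1)·(0) + (1)·(3)·(3) = 9.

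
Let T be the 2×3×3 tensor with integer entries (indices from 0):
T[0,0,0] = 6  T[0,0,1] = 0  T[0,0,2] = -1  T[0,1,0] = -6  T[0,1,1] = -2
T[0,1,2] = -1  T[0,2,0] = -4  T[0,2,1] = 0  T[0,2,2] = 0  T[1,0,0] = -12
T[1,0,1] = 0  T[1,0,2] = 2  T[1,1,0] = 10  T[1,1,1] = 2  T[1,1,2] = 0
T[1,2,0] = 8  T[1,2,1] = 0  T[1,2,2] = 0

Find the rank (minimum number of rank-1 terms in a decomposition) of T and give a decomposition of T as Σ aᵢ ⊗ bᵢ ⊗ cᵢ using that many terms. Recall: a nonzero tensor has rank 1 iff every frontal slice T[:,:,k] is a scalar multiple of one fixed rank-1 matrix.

Lower bound: the mode-2 unfolding of T (rows indexed by j, columns by (i,k) = (0,0), (0,1), (0,2), (1,0), (1,1), (1,2)) is [[6, 0, -1, -12, 0, 2], [-6, -2, -1, 10, 2, 0], [-4, 0, 0, 8, 0, 0]].
There the 3×3 minor on rows j ∈ {0, 1, 2}, columns (i,k) ∈ {(0,0), (0,1), (0,2)} is det [[6, 0, -1], [-6, -2, -1], [-4, 0, 0]] = 8 ≠ 0, so this unfolding has rank ≥ 3; CP rank is at least every unfolding rank, so rank(T) ≥ 3. (This is only a lower bound: in general the CP rank may exceed every unfolding rank, so we still need to exhibit 3 rank-1 terms summing to T.)
Upper bound: T is a sum of 3 rank-1 terms, T = [1, -2] ⊗ [1, -1, 0] ⊗ [2, 0, -1] + [1, -2] ⊗ [2, -1, -2] ⊗ [2, 0, 0] + [1, -1] ⊗ [0, 1, 0] ⊗ [-2, -2, -2] (written with every a and b primitive with positive leading entry and the scale carried by c; CP decompositions are not unique, and this one is verified by expanding entrywise), so rank(T) ≤ 3.
These bounds meet, so rank(T) = 3.

rank(T) = 3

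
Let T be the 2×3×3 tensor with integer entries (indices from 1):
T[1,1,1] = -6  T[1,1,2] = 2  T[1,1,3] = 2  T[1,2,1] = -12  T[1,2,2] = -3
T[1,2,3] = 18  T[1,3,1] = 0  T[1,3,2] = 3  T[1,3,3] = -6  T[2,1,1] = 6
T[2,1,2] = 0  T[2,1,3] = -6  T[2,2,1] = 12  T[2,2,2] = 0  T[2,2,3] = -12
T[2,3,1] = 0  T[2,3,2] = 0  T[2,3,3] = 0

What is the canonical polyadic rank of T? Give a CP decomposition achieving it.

rank(T) = 2

Lower bound: the mode-3 unfolding of T (rows indexed by k, columns by (i,j) = (1,1), (1,2), (1,3), (2,1), (2,2), (2,3)) is [[-6, -12, 0, 6, 12, 0], [2, -3, 3, 0, 0, 0], [2, 18, -6, -6, -12, 0]].
There the 2×2 minor on rows k ∈ {1, 2}, columns (i,j) ∈ {(1,1), (1,2)} is det [[-6, -12], [2, -3]] = 42 ≠ 0, so this unfolding has rank ≥ 2; CP rank is at least every unfolding rank, so rank(T) ≥ 2. (This is only a lower bound: in general the CP rank may exceed every unfolding rank, so we still need to exhibit 2 rank-1 terms summing to T.)
Upper bound — finding two terms. Write S_k = T[:,:,k] for the frontal slices: S₁ = [[-6, -12, 0], [6, 12, 0]], S₂ = [[2, -3, 3], [0, 0, 0]], S₃ = [[2, 18, -6], [-6, -12, 0]].
If T = a₁ (x) b₁ (x) c₁ + a₂ (x) b₂ (x) c₂ then each S_k = c₁[k]·a₁b₁ᵀ + c₂[k]·a₂b₂ᵀ. S₁ and S₂ are linearly independent, so a₁b₁ᵀ and a₂b₂ᵀ must span the same plane of matrices: they are the rank-1 matrices of the form x·S₁ + y·S₂.
The 2×2 minor of x·S₁ + y·S₂ on rows {1,2}, columns {1,2} is 42·xy = 42·(y)(x), vanishing at (x:y) = (1:0) and (0:1).
M₁ = S₁ = [[-6, -12, 0], [6, 12, 0]] = (-6)·[1, -1][1, 2, 0]ᵀ and M₂ = S₂ = [[2, -3, 3], [0, 0, 0]] = [1, 0][2, -3, 3]ᵀ, so take a₁ = [1, -1], b₁ = [1, 2, 0], a₂ = [1, 0], b₂ = [2, -3, 3].
Each slice is an integer combination of E₁ = a₁b₁ᵀ and E₂ = a₂b₂ᵀ: S₁ = −6·E₁, S₂ = E₂, S₃ = 6·E₁ − 2·E₂; reading off coefficients, c₁ = [-6, 0, 6] and c₂ = [0, 1, -2].
Hence T = [1, -1] (x) [1, 2, 0] (x) [-6, 0, 6] + [1, 0] (x) [2, -3, 3] (x) [0, 1, -2], so rank(T) ≤ 2.
These bounds meet, so rank(T) = 2.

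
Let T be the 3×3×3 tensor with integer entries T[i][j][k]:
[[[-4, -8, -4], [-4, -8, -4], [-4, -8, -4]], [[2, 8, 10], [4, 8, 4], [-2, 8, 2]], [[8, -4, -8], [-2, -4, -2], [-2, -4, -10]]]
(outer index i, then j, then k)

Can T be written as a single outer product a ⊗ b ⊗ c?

The mode-1 unfolding of T (rows indexed by i, columns by (j,k) = (0,0), (0,1), (0,2), (1,0), (1,1), (1,2), (2,0), (2,1), (2,2)) is [[-4, -8, -4, -4, -8, -4, -4, -8, -4], [2, 8, 10, 4, 8, 4, -2, 8, 2], [8, -4, -8, -2, -4, -2, -2, -4, -10]].
There the 3×3 minor on rows i ∈ {0, 1, 2}, columns (j,k) ∈ {(0,0), (0,1), (0,2)} is det [[-4, -8, -4], [2, 8, 10], [8, -4, -8]] = -384 ≠ 0, so this unfolding has rank ≥ 3; CP rank is at least every unfolding rank, so rank(T) ≥ 3.
In particular rank(T) ≥ 3 > 1, so T is not rank-1.

No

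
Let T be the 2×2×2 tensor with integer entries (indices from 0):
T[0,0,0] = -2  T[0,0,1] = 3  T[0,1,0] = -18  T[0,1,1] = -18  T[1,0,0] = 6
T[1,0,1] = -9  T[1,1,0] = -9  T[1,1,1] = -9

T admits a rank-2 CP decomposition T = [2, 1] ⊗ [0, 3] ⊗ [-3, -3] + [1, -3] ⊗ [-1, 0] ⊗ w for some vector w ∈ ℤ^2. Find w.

Subtract the known terms from T to get the rank-1 residual R = [1, -3] ⊗ [-1, 0] ⊗ w, so R[i,j,k] = a[i]·b[j]·w[k]. Pick indices with nonzero a[0]·b[0] = (1)·(-1) = -1. Only the fibre through (0,0,·) is needed: R[0,0,:] = T[0,0,:] − Σₗ aₗ[0]bₗ[0]cₗ = [-2, 3] − (2)·(0)·[-3, -3] = [-2, 3]. Then w[k] = R[0,0,k] / -1 for each k, giving w = [-2, 3] / -1 = [2, -3].

w = [2, -3]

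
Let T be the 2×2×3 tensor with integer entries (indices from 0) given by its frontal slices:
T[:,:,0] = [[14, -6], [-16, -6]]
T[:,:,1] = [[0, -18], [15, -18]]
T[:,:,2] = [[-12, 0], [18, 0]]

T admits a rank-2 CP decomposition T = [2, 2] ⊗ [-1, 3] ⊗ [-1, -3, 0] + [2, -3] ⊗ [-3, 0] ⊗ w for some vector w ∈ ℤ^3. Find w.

w = [-2, 1, 2]

Subtract the known terms from T to get the rank-1 residual R = [2, -3] ⊗ [-3, 0] ⊗ w, so R[i,j,k] = a[i]·b[j]·w[k]. Pick indices with nonzero a[0]·b[0] = (2)·(-3) = -6. Only the fibre through (0,0,·) is needed: R[0,0,:] = T[0,0,:] − Σₗ aₗ[0]bₗ[0]cₗ = [14, 0, -12] − (2)·(-1)·[-1, -3, 0] = [12, -6, -12]. Then w[k] = R[0,0,k] / -6 for each k, giving w = [12, -6, -12] / -6 = [-2, 1, 2].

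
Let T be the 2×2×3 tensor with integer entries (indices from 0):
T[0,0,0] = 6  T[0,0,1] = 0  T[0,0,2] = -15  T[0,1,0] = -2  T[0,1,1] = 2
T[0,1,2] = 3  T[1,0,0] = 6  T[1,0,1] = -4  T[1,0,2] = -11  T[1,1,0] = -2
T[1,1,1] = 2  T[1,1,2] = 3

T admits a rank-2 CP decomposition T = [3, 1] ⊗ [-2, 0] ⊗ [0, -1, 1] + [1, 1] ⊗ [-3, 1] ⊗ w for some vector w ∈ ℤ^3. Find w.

Subtract the known terms from T to get the rank-1 residual R = [1, 1] ⊗ [-3, 1] ⊗ w, so R[i,j,k] = a[i]·b[j]·w[k]. Pick indices with nonzero a[0]·b[0] = (1)·(-3) = -3. Only the fibre through (0,0,·) is needed: R[0,0,:] = T[0,0,:] − Σₗ aₗ[0]bₗ[0]cₗ = [6, 0, -15] − (3)·(-2)·[0, -1, 1] = [6, -6, -9]. Then w[k] = R[0,0,k] / -3 for each k, giving w = [6, -6, -9] / -3 = [-2, 2, 3].

w = [-2, 2, 3]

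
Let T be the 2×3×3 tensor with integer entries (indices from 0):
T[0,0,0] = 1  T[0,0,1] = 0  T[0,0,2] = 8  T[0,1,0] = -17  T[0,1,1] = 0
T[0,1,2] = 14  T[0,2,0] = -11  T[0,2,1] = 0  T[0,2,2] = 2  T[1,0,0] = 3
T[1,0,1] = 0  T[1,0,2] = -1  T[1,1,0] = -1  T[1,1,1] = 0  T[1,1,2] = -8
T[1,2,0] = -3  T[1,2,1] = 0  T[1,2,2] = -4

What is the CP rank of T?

Lower bound: the mode-3 unfolding of T (rows indexed by k, columns by (i,j) = (0,0), (0,1), (0,2), (1,0), (1,1), (1,2)) is [[1, -17, -11, 3, -1, -3], [0, 0, 0, 0, 0, 0], [8, 14, 2, -1, -8, -4]].
There the 2×2 minor on rows k ∈ {0, 2}, columns (i,j) ∈ {(0,0), (0,1)} is det [[1, -17], [8, 14]] = 150 ≠ 0, so this unfolding has rank ≥ 2; CP rank is at least every unfolding rank, so rank(T) ≥ 2. (Flattening ranks never certify an upper bound on CP rank; for that we must actually write T with 2 rank-1 terms.)
Upper bound — finding two terms. Write S_k = T[:,:,k] for the frontal slices: S₀ = [[1, -17, -11], [3, -1, -3]], S₁ = [[0, 0, 0], [0, 0, 0]], S₂ = [[8, 14, 2], [-1, -8, -4]].
If T = a₁ (x) b₁ (x) c₁ + a₂ (x) b₂ (x) c₂ then each S_k = c₁[k]·a₁b₁ᵀ + c₂[k]·a₂b₂ᵀ. S₀ and S₂ are linearly independent, so a₁b₁ᵀ and a₂b₂ᵀ must span the same plane of matrices: they are the rank-1 matrices of the form x·S₀ + y·S₂.
The 2×2 minor of x·S₀ + y·S₂ on rows {0,1}, columns {0,1} is 50·x² − 75·xy − 50·y² = 25·(x − 2·y)(2·x + y), vanishing at (x:y) = (2:1) and (1:-2).
M₁ = 2·S₀ + S₂ = [[10, -20, -20], [5, -10, -10]] = 5·[2, 1][1, -2, -2]ᵀ and M₂ = S₀ − 2·S₂ = [[-15, -45, -15], [5, 15, 5]] = (-5)·[3, -1][1, 3, 1]ᵀ, so take a₁ = [2, 1], b₁ = [1, -2, -2], a₂ = [3, -1], b₂ = [1, 3, 1].
Each slice is an integer combination of E₁ = a₁b₁ᵀ and E₂ = a₂b₂ᵀ: S₀ = 2·E₁ − E₂, S₁ = 0, S₂ = E₁ + 2·E₂; reading off coefficients, c₁ = [2, 0, 1] and c₂ = [-1, 0, 2].
Hence T = [2, 1] (x) [1, -2, -2] (x) [2, 0, 1] + [3, -1] (x) [1, 3, 1] (x) [-1, 0, 2], so rank(T) ≤ 2.
These bounds meet, so rank(T) = 2.

2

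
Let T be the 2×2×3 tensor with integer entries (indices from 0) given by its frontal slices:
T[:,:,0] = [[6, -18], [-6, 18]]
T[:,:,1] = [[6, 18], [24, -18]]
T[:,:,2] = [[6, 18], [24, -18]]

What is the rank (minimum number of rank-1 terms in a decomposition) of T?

Lower bound: the mode-1 unfolding of T (rows indexed by i, columns by (j,k) = (0,0), (0,1), (0,2), (1,0), (1,1), (1,2)) is [[6, 6, 6, -18, 18, 18], [-6, 24, 24, 18, -18, -18]].
There the 2×2 minor on rows i ∈ {0, 1}, columns (j,k) ∈ {(0,0), (0,1)} is det [[6, 6], [-6, 24]] = 180 ≠ 0, so this unfolding has rank ≥ 2; CP rank is at least every unfolding rank, so rank(T) ≥ 2. (Unfolding ranks only ever bound the CP rank from below — rank(T) can be strictly larger than all of them — so the matching upper bound has to come from an explicit 2-term decomposition.)
Upper bound — finding two terms. Write S_k = T[:,:,k] for the frontal slices: S₀ = [[6, -18], [-6, 18]], S₁ = [[6, 18], [24, -18]], S₂ = [[6, 18], [24, -18]].
If T = a₁ ∘ b₁ ∘ c₁ + a₂ ∘ b₂ ∘ c₂ then each S_k = c₁[k]·a₁b₁ᵀ + c₂[k]·a₂b₂ᵀ. S₀ and S₁ are linearly independent, so a₁b₁ᵀ and a₂b₂ᵀ must span the same plane of matrices: they are the rank-1 matrices of the form x·S₀ + y·S₁.
det(x·S₀ + y·S₁) is 540·xy − 540·y² = 540·(x − y)(y), vanishing at (x:y) = (1:1) and (1:0).
M₁ = S₀ + S₁ = [[12, 0], [18, 0]] = 6·[2, 3][1, 0]ᵀ and M₂ = S₀ = [[6, -18], [-6, 18]] = 6·[1, -1][1, -3]ᵀ, so take a₁ = [2, 3], b₁ = [1, 0], a₂ = [1, -1], b₂ = [1, -3].
Each slice is an integer combination of E₁ = a₁b₁ᵀ and E₂ = a₂b₂ᵀ: S₀ = 6·E₂, S₁ = 6·E₁ − 6·E₂, S₂ = 6·E₁ − 6·E₂; reading off coefficients, c₁ = [0, 6, 6] and c₂ = [6, -6, -6].
Hence T = [2, 3] ∘ [1, 0] ∘ [0, 6, 6] + [1, -1] ∘ [1, -3] ∘ [6, -6, -6], so rank(T) ≤ 2.
These bounds meet, so rank(T) = 2.
Check entry T[1,0,2] = 24: (3)·(1)·(6) + (-1)·(1)·(-6) = 24.

2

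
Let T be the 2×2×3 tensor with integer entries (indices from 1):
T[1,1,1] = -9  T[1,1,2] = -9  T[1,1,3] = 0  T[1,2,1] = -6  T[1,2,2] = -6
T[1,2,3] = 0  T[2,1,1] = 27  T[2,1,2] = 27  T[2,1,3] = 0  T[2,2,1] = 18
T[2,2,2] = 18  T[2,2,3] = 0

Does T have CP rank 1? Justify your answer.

If T = a (x) b (x) c then every fibre of T is a multiple of the corresponding factor, so read the factors off the fibres through the nonzero entry T[1,1,1] = -9.
The mode-1 fibre T[:,1,1] = [-9, 27] gives a = [1, -3] (primitive direction); the mode-2 fibre T[1,:,1] = [-9, -6] gives b = [3, 2]; then c[k] = T[1,1,k] / (a[1]·b[1]) = [-9, -9, 0] / 3 = [-3, -3, 0].
Expanding [1, -3] (x) [3, 2] (x) [-3, -3, 0] reproduces all 12 entries of T, so T = [1, -3] (x) [3, 2] (x) [-3, -3, 0] and rank(T) ≤ 1.
Equivalently every frontal slice T[:,:,k] is c[k] times the rank-1 matrix [1, -3] (x) [3, 2]. So T has rank 1 (it is nonzero).

Yes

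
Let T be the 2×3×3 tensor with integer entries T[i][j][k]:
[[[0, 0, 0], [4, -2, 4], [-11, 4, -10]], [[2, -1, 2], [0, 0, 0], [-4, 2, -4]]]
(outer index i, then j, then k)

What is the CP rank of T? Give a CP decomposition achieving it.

rank(T) = 3

Lower bound: the mode-2 unfolding of T (rows indexed by j, columns by (i,k) = (0,0), (0,1), (0,2), (1,0), (1,1), (1,2)) is [[0, 0, 0, 2, -1, 2], [4, -2, 4, 0, 0, 0], [-11, 4, -10, -4, 2, -4]].
There the 3×3 minor on rows j ∈ {0, 1, 2}, columns (i,k) ∈ {(0,0), (0,1), (1,0)} is det [[0, 0, 2], [4, -2, 0], [-11, 4, -4]] = -12 ≠ 0, so this unfolding has rank ≥ 3; CP rank is at least every unfolding rank, so rank(T) ≥ 3. (Flattening ranks never certify an upper bound on CP rank; for that we must actually write T with 3 rank-1 terms.)
Upper bound: T is a sum of 3 rank-1 terms, T = (1, 0) ⊗ (1, -1, 1) ⊗ (-2, -2, 0) + (1, 0) ⊗ (2, -2, 1) ⊗ (-1, 2, -2) + (2, 1) ⊗ (1, 0, -2) ⊗ (2, -1, 2) (one valid choice — decompositions are not unique — normalised so each a, b is primitive with positive first nonzero entry; check it by expanding all entries), so rank(T) ≤ 3.
These bounds meet, so rank(T) = 3.
Check entry T[1,2,2] = -4: (0)·(1)·(0) + (0)·(1)·(-2) + (1)·(-2)·(2) = -4.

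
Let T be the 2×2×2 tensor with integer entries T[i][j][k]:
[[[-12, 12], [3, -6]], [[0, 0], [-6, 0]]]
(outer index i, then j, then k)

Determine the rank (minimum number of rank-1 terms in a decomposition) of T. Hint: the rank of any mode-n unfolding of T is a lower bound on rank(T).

Lower bound: the mode-2 unfolding of T (rows indexed by j, columns by (i,k) = (0,0), (0,1), (1,0), (1,1)) is [[-12, 12, 0, 0], [3, -6, -6, 0]].
There the 2×2 minor on rows j ∈ {0, 1}, columns (i,k) ∈ {(0,0), (0,1)} is det [[-12, 12], [3, -6]] = 36 ≠ 0, so this unfolding has rank ≥ 2; CP rank is at least every unfolding rank, so rank(T) ≥ 2. (This is only a lower bound: in general the CP rank may exceed every unfolding rank, so we still need to exhibit 2 rank-1 terms summing to T.)
Upper bound — finding two terms. Write S_k = T[:,:,k] for the frontal slices: S₀ = [[-12, 3], [0, -6]], S₁ = [[12, -6], [0, 0]].
If T = a₁ ⊗ b₁ ⊗ c₁ + a₂ ⊗ b₂ ⊗ c₂ then each S_k = c₁[k]·a₁b₁ᵀ + c₂[k]·a₂b₂ᵀ. S₀ and S₁ are linearly independent, so a₁b₁ᵀ and a₂b₂ᵀ must span the same plane of matrices: they are the rank-1 matrices of the form x·S₀ + y·S₁.
det(x·S₀ + y·S₁) is 72·x² − 72·xy = 72·(x − y)(x), vanishing at (x:y) = (1:1) and (0:1).
M₁ = S₀ + S₁ = [[0, -3], [0, -6]] = (-3)·[1, 2][0, 1]ᵀ and M₂ = S₁ = [[12, -6], [0, 0]] = 6·[1, 0][2, -1]ᵀ, so take a₁ = [1, 2], b₁ = [0, 1], a₂ = [1, 0], b₂ = [2, -1].
Each slice is an integer combination of E₁ = a₁b₁ᵀ and E₂ = a₂b₂ᵀ: S₀ = −3·E₁ − 6·E₂, S₁ = 6·E₂; reading off coefficients, c₁ = [-3, 0] and c₂ = [-6, 6].
Hence T = [1, 2] ⊗ [0, 1] ⊗ [-3, 0] + [1, 0] ⊗ [2, -1] ⊗ [-6, 6], so rank(T) ≤ 2.
These bounds meet, so rank(T) = 2.

2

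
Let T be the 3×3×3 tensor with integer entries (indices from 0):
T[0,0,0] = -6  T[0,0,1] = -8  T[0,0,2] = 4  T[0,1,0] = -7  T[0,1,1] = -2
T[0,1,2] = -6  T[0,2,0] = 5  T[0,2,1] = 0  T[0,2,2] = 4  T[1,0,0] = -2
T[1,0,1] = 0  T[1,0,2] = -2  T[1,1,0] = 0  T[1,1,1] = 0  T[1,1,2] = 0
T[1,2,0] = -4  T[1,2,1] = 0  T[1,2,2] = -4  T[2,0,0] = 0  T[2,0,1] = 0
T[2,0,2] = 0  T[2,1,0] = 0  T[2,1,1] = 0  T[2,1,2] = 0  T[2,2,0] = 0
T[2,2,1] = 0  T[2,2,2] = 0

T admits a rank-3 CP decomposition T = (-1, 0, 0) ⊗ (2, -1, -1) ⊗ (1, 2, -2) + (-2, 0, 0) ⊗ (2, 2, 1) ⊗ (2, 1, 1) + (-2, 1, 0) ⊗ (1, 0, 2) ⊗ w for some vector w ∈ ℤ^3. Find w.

Subtract the known terms from T to get the rank-1 residual R = (-2, 1, 0) ⊗ (1, 0, 2) ⊗ w, so R[i,j,k] = a[i]·b[j]·w[k]. Pick indices with nonzero a[0]·b[0] = (-2)·(1) = -2. Only the fibre through (0,0,·) is needed: R[0,0,:] = T[0,0,:] − Σₗ aₗ[0]bₗ[0]cₗ = [-6, -8, 4] − (-1)·(2)·(1, 2, -2) − (-2)·(2)·(2, 1, 1) = [4, 0, 4]. Then w[k] = R[0,0,k] / -2 for each k, giving w = [4, 0, 4] / -2 = (-2, 0, -2).

w = (-2, 0, -2)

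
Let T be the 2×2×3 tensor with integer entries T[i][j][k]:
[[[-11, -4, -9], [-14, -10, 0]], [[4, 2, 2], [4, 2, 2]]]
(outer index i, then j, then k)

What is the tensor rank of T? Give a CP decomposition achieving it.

rank(T) = 2

Lower bound: the mode-3 unfolding of T (rows indexed by k, columns by (i,j) = (0,0), (0,1), (1,0), (1,1)) is [[-11, -14, 4, 4], [-4, -10, 2, 2], [-9, 0, 2, 2]].
There the 2×2 minor on rows k ∈ {0, 1}, columns (i,j) ∈ {(0,0), (0,1)} is det [[-11, -14], [-4, -10]] = 54 ≠ 0, so this unfolding has rank ≥ 2; CP rank is at least every unfolding rank, so rank(T) ≥ 2. (Flattening ranks never certify an upper bound on CP rank; for that we must actually write T with 2 rank-1 terms.)
Upper bound — finding two terms. Write S_k = T[:,:,k] for the frontal slices: S₀ = [[-11, -14], [4, 4]], S₁ = [[-4, -10], [2, 2]], S₂ = [[-9, 0], [2, 2]].
If T = a₁ ⊗ b₁ ⊗ c₁ + a₂ ⊗ b₂ ⊗ c₂ then each S_k = c₁[k]·a₁b₁ᵀ + c₂[k]·a₂b₂ᵀ. S₀ and S₁ are linearly independent, so a₁b₁ᵀ and a₂b₂ᵀ must span the same plane of matrices: they are the rank-1 matrices of the form x·S₀ + y·S₁.
det(x·S₀ + y·S₁) is 12·x² + 30·xy + 12·y² = 6·(x + 2·y)(2·x + y), vanishing at (x:y) = (2:-1) and (1:-2).
M₁ = 2·S₀ − S₁ = [[-18, -18], [6, 6]] = (-6)·[3, -1][1, 1]ᵀ and M₂ = S₀ − 2·S₁ = [[-3, 6], [0, 0]] = (-3)·[1, 0][1, -2]ᵀ, so take a₁ = [3, -1], b₁ = [1, 1], a₂ = [1, 0], b₂ = [1, -2].
Each slice is an integer combination of E₁ = a₁b₁ᵀ and E₂ = a₂b₂ᵀ: S₀ = −4·E₁ + E₂, S₁ = −2·E₁ + 2·E₂, S₂ = −2·E₁ − 3·E₂; reading off coefficients, c₁ = [-4, -2, -2] and c₂ = [1, 2, -3].
Hence T = [3, -1] ⊗ [1, 1] ⊗ [-4, -2, -2] + [1, 0] ⊗ [1, -2] ⊗ [1, 2, -3], so rank(T) ≤ 2.
These bounds meet, so rank(T) = 2.
Check entry T[1,1,1] = 2: (-1)·(1)·(-2) + (0)·(-2)·(2) = 2.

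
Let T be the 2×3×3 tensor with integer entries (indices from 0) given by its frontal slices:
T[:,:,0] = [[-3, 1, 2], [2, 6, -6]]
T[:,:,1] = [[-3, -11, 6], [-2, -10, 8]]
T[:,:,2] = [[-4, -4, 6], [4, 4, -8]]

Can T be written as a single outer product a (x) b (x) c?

The mode-2 unfolding of T (rows indexed by j, columns by (i,k) = (0,0), (0,1), (0,2), (1,0), (1,1), (1,2)) is [[-3, -3, -4, 2, -2, 4], [1, -11, -4, 6, -10, 4], [2, 6, 6, -6, 8, -8]].
There the 3×3 minor on rows j ∈ {0, 1, 2}, columns (i,k) ∈ {(0,0), (0,1), (0,2)} is det [[-3, -3, -4], [1, -11, -4], [2, 6, 6]] = 56 ≠ 0, so this unfolding has rank ≥ 3; CP rank is at least every unfolding rank, so rank(T) ≥ 3.
In particular rank(T) ≥ 3 > 1, so T is not rank-1.

No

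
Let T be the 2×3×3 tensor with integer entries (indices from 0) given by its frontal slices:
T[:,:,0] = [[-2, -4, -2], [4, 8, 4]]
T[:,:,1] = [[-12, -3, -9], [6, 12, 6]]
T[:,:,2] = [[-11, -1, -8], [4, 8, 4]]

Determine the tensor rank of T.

Lower bound: the mode-3 unfolding of T (rows indexed by k, columns by (i,j) = (0,0), (0,1), (0,2), (1,0), (1,1), (1,2)) is [[-2, -4, -2, 4, 8, 4], [-12, -3, -9, 6, 12, 6], [-11, -1, -8, 4, 8, 4]].
There the 2×2 minor on rows k ∈ {0, 1}, columns (i,j) ∈ {(0,0), (0,1)} is det [[-2, -4], [-12, -3]] = -42 ≠ 0, so this unfolding has rank ≥ 2; CP rank is at least every unfolding rank, so rank(T) ≥ 2. (This is only a lower bound: in general the CP rank may exceed every unfolding rank, so we still need to exhibit 2 rank-1 terms summing to T.)
Upper bound — finding two terms. Write S_k = T[:,:,k] for the frontal slices: S₀ = [[-2, -4, -2], [4, 8, 4]], S₁ = [[-12, -3, -9], [6, 12, 6]], S₂ = [[-11, -1, -8], [4, 8, 4]].
If T = a₁ ⊗ b₁ ⊗ c₁ + a₂ ⊗ b₂ ⊗ c₂ then each S_k = c₁[k]·a₁b₁ᵀ + c₂[k]·a₂b₂ᵀ. S₀ and S₁ are linearly independent, so a₁b₁ᵀ and a₂b₂ᵀ must span the same plane of matrices: they are the rank-1 matrices of the form x·S₀ + y·S₁.
The 2×2 minor of x·S₀ + y·S₁ on rows {0,1}, columns {0,1} is −84·xy − 126·y² = (-42)·(2·x + 3·y)(y), vanishing at (x:y) = (3:-2) and (1:0).
M₁ = 3·S₀ − 2·S₁ = [[18, -6, 12], [0, 0, 0]] = 6·[1, 0][3, -1, 2]ᵀ and M₂ = S₀ = [[-2, -4, -2], [4, 8, 4]] = (-2)·[1, -2][1, 2, 1]ᵀ, so take a₁ = [1, 0], b₁ = [3, -1, 2], a₂ = [1, -2], b₂ = [1, 2, 1].
Each slice is an integer combination of E₁ = a₁b₁ᵀ and E₂ = a₂b₂ᵀ: S₀ = −2·E₂, S₁ = −3·E₁ − 3·E₂, S₂ = −3·E₁ − 2·E₂; reading off coefficients, c₁ = [0, -3, -3] and c₂ = [-2, -3, -2].
Hence T = [1, 0] ⊗ [3, -1, 2] ⊗ [0, -3, -3] + [1, -2] ⊗ [1, 2, 1] ⊗ [-2, -3, -2], so rank(T) ≤ 2.
These bounds meet, so rank(T) = 2.

2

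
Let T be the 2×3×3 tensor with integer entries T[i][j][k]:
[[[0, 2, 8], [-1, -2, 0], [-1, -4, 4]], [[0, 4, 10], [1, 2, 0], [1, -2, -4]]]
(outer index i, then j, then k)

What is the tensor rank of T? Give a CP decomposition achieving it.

rank(T) = 3

Lower bound: the mode-3 unfolding of T (rows indexed by k, columns by (i,j) = (0,0), (0,1), (0,2), (1,0), (1,1), (1,2)) is [[0, -1, -1, 0, 1, 1], [2, -2, -4, 4, 2, -2], [8, 0, 4, 10, 0, -4]].
There the 3×3 minor on rows k ∈ {0, 1, 2}, columns (i,j) ∈ {(0,0), (0,1), (0,2)} is det [[0, -1, -1], [2, -2, -4], [8, 0, 4]] = 24 ≠ 0, so this unfolding has rank ≥ 3; CP rank is at least every unfolding rank, so rank(T) ≥ 3. (Unfolding ranks only ever bound the CP rank from below — rank(T) can be strictly larger than all of them — so the matching upper bound has to come from an explicit 3-term decomposition.)
Upper bound: T is a sum of 3 rank-1 terms, T = [1, -1] ⊗ [0, 1, 1] ⊗ [-1, -2, 0] + [1, 2] ⊗ [1, 0, -1] ⊗ [0, 2, 4] + [2, 1] ⊗ [1, 0, 2] ⊗ [0, 0, 2] (written with every a and b primitive with positive leading entry and the scale carried by c; CP decompositions are not unique, and this one is verified by expanding entrywise), so rank(T) ≤ 3.
These bounds meet, so rank(T) = 3.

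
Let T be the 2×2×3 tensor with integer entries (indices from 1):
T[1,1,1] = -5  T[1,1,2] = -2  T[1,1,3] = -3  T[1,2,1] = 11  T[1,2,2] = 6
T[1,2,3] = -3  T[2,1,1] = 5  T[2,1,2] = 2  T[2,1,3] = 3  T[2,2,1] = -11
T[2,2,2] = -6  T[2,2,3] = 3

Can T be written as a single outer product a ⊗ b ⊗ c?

The mode-2 unfolding of T (rows indexed by j, columns by (i,k) = (1,1), (1,2), (1,3), (2,1), (2,2), (2,3)) is [[-5, -2, -3, 5, 2, 3], [11, 6, -3, -11, -6, 3]].
There the 2×2 minor on rows j ∈ {1, 2}, columns (i,k) ∈ {(1,1), (1,2)} is det [[-5, -2], [11, 6]] = -8 ≠ 0, so this unfolding has rank ≥ 2; CP rank is at least every unfolding rank, so rank(T) ≥ 2.
In particular rank(T) ≥ 2 > 1, so T is not rank-1.

No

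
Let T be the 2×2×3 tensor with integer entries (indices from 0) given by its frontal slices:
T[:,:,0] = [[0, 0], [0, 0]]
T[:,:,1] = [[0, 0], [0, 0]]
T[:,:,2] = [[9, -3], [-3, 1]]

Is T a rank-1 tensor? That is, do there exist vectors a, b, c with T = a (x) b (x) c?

Yes

If T = a (x) b (x) c then every fibre of T is a multiple of the corresponding factor, so read the factors off the fibres through the nonzero entry T[0,0,2] = 9.
The mode-1 fibre T[:,0,2] = [9, -3] gives a = (3, -1) (primitive direction); the mode-2 fibre T[0,:,2] = [9, -3] gives b = (3, -1); then c[k] = T[0,0,k] / (a[0]·b[0]) = [0, 0, 9] / 9 = (0, 0, 1).
Expanding (3, -1) (x) (3, -1) (x) (0, 0, 1) reproduces all 12 entries of T, so T = (3, -1) (x) (3, -1) (x) (0, 0, 1) and rank(T) ≤ 1.
Equivalently every frontal slice T[:,:,k] is c[k] times the rank-1 matrix (3, -1) (x) (3, -1). So T has rank 1 (it is nonzero).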